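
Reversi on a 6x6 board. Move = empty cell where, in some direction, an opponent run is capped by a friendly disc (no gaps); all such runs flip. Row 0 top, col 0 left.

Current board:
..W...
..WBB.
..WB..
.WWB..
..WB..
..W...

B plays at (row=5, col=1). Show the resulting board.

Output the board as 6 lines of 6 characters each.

Place B at (5,1); scan 8 dirs for brackets.
Dir NW: first cell '.' (not opp) -> no flip
Dir N: first cell '.' (not opp) -> no flip
Dir NE: opp run (4,2) capped by B -> flip
Dir W: first cell '.' (not opp) -> no flip
Dir E: opp run (5,2), next='.' -> no flip
Dir SW: edge -> no flip
Dir S: edge -> no flip
Dir SE: edge -> no flip
All flips: (4,2)

Answer: ..W...
..WBB.
..WB..
.WWB..
..BB..
.BW...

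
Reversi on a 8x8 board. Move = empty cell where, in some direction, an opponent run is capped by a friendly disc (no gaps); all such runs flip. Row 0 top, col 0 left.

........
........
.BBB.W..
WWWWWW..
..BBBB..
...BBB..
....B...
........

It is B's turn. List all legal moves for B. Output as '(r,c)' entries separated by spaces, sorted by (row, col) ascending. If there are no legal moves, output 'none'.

Answer: (1,5) (1,6) (2,0) (2,4) (2,6) (4,0) (4,1)

Derivation:
(1,4): no bracket -> illegal
(1,5): flips 2 -> legal
(1,6): flips 2 -> legal
(2,0): flips 1 -> legal
(2,4): flips 2 -> legal
(2,6): flips 1 -> legal
(3,6): no bracket -> illegal
(4,0): flips 1 -> legal
(4,1): flips 2 -> legal
(4,6): no bracket -> illegal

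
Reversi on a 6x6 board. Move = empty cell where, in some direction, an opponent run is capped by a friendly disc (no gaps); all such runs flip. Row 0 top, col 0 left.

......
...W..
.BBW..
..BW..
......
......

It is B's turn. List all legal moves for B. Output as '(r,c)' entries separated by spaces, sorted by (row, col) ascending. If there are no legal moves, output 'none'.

(0,2): no bracket -> illegal
(0,3): no bracket -> illegal
(0,4): flips 1 -> legal
(1,2): no bracket -> illegal
(1,4): flips 1 -> legal
(2,4): flips 1 -> legal
(3,4): flips 1 -> legal
(4,2): no bracket -> illegal
(4,3): no bracket -> illegal
(4,4): flips 1 -> legal

Answer: (0,4) (1,4) (2,4) (3,4) (4,4)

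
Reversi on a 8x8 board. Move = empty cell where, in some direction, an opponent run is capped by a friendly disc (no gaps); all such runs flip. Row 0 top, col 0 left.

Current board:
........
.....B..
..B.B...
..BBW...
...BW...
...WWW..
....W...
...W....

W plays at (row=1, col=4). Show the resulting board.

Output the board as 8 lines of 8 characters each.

Place W at (1,4); scan 8 dirs for brackets.
Dir NW: first cell '.' (not opp) -> no flip
Dir N: first cell '.' (not opp) -> no flip
Dir NE: first cell '.' (not opp) -> no flip
Dir W: first cell '.' (not opp) -> no flip
Dir E: opp run (1,5), next='.' -> no flip
Dir SW: first cell '.' (not opp) -> no flip
Dir S: opp run (2,4) capped by W -> flip
Dir SE: first cell '.' (not opp) -> no flip
All flips: (2,4)

Answer: ........
....WB..
..B.W...
..BBW...
...BW...
...WWW..
....W...
...W....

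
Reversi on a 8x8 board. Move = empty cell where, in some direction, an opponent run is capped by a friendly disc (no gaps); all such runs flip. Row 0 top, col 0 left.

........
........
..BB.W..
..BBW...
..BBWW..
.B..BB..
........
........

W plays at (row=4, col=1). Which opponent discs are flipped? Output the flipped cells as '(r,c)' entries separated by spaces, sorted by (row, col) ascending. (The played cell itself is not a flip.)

Answer: (4,2) (4,3)

Derivation:
Dir NW: first cell '.' (not opp) -> no flip
Dir N: first cell '.' (not opp) -> no flip
Dir NE: opp run (3,2) (2,3), next='.' -> no flip
Dir W: first cell '.' (not opp) -> no flip
Dir E: opp run (4,2) (4,3) capped by W -> flip
Dir SW: first cell '.' (not opp) -> no flip
Dir S: opp run (5,1), next='.' -> no flip
Dir SE: first cell '.' (not opp) -> no flip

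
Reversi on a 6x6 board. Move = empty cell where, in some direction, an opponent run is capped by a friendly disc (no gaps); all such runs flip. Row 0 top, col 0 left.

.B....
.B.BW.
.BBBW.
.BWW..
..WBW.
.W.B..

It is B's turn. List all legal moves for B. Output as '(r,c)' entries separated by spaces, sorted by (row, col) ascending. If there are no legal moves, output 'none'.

Answer: (0,5) (1,5) (2,5) (3,4) (3,5) (4,1) (4,5) (5,2) (5,5)

Derivation:
(0,3): no bracket -> illegal
(0,4): no bracket -> illegal
(0,5): flips 1 -> legal
(1,5): flips 1 -> legal
(2,5): flips 1 -> legal
(3,4): flips 2 -> legal
(3,5): flips 2 -> legal
(4,0): no bracket -> illegal
(4,1): flips 2 -> legal
(4,5): flips 1 -> legal
(5,0): no bracket -> illegal
(5,2): flips 2 -> legal
(5,4): no bracket -> illegal
(5,5): flips 2 -> legal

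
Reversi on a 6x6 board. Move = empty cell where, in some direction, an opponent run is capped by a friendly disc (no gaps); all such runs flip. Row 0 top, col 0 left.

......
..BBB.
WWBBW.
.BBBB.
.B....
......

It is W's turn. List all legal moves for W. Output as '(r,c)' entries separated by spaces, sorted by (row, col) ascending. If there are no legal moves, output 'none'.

Answer: (0,2) (0,3) (0,4) (4,2) (4,3) (4,4) (5,1)

Derivation:
(0,1): no bracket -> illegal
(0,2): flips 1 -> legal
(0,3): flips 1 -> legal
(0,4): flips 1 -> legal
(0,5): no bracket -> illegal
(1,1): no bracket -> illegal
(1,5): no bracket -> illegal
(2,5): no bracket -> illegal
(3,0): no bracket -> illegal
(3,5): no bracket -> illegal
(4,0): no bracket -> illegal
(4,2): flips 2 -> legal
(4,3): flips 1 -> legal
(4,4): flips 1 -> legal
(4,5): no bracket -> illegal
(5,0): no bracket -> illegal
(5,1): flips 2 -> legal
(5,2): no bracket -> illegal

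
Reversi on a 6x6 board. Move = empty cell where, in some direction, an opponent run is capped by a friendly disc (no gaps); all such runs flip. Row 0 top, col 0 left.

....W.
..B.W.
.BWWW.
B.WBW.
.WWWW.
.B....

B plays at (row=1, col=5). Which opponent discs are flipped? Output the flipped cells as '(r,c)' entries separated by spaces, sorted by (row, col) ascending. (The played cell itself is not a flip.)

Dir NW: opp run (0,4), next=edge -> no flip
Dir N: first cell '.' (not opp) -> no flip
Dir NE: edge -> no flip
Dir W: opp run (1,4), next='.' -> no flip
Dir E: edge -> no flip
Dir SW: opp run (2,4) capped by B -> flip
Dir S: first cell '.' (not opp) -> no flip
Dir SE: edge -> no flip

Answer: (2,4)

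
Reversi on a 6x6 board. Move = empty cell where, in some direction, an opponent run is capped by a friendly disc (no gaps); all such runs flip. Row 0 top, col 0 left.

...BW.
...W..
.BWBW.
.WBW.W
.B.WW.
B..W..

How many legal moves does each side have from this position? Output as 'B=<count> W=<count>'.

-- B to move --
(0,2): no bracket -> illegal
(0,5): flips 1 -> legal
(1,1): no bracket -> illegal
(1,2): flips 1 -> legal
(1,4): no bracket -> illegal
(1,5): no bracket -> illegal
(2,0): no bracket -> illegal
(2,5): flips 1 -> legal
(3,0): flips 1 -> legal
(3,4): flips 1 -> legal
(4,0): no bracket -> illegal
(4,2): no bracket -> illegal
(4,5): no bracket -> illegal
(5,2): no bracket -> illegal
(5,4): flips 1 -> legal
(5,5): no bracket -> illegal
B mobility = 6
-- W to move --
(0,2): flips 1 -> legal
(1,0): flips 2 -> legal
(1,1): flips 1 -> legal
(1,2): no bracket -> illegal
(1,4): no bracket -> illegal
(2,0): flips 1 -> legal
(3,0): no bracket -> illegal
(3,4): no bracket -> illegal
(4,0): no bracket -> illegal
(4,2): flips 1 -> legal
(5,1): flips 1 -> legal
(5,2): no bracket -> illegal
W mobility = 6

Answer: B=6 W=6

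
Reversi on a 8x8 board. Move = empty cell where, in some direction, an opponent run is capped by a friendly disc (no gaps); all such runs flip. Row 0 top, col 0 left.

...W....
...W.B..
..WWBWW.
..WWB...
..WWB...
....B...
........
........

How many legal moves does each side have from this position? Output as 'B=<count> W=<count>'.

-- B to move --
(0,2): flips 1 -> legal
(0,4): no bracket -> illegal
(1,1): flips 2 -> legal
(1,2): flips 1 -> legal
(1,4): no bracket -> illegal
(1,6): flips 1 -> legal
(1,7): no bracket -> illegal
(2,1): flips 4 -> legal
(2,7): flips 2 -> legal
(3,1): flips 2 -> legal
(3,5): flips 1 -> legal
(3,6): no bracket -> illegal
(3,7): flips 1 -> legal
(4,1): flips 2 -> legal
(5,1): flips 2 -> legal
(5,2): flips 1 -> legal
(5,3): no bracket -> illegal
B mobility = 12
-- W to move --
(0,4): flips 1 -> legal
(0,5): flips 1 -> legal
(0,6): flips 2 -> legal
(1,4): no bracket -> illegal
(1,6): no bracket -> illegal
(3,5): flips 2 -> legal
(4,5): flips 2 -> legal
(5,3): no bracket -> illegal
(5,5): flips 1 -> legal
(6,3): no bracket -> illegal
(6,4): no bracket -> illegal
(6,5): flips 1 -> legal
W mobility = 7

Answer: B=12 W=7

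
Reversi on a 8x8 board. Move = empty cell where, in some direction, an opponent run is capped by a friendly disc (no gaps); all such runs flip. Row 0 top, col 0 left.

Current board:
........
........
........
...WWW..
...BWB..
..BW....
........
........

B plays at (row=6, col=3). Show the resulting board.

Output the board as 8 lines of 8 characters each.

Answer: ........
........
........
...WWW..
...BWB..
..BB....
...B....
........

Derivation:
Place B at (6,3); scan 8 dirs for brackets.
Dir NW: first cell 'B' (not opp) -> no flip
Dir N: opp run (5,3) capped by B -> flip
Dir NE: first cell '.' (not opp) -> no flip
Dir W: first cell '.' (not opp) -> no flip
Dir E: first cell '.' (not opp) -> no flip
Dir SW: first cell '.' (not opp) -> no flip
Dir S: first cell '.' (not opp) -> no flip
Dir SE: first cell '.' (not opp) -> no flip
All flips: (5,3)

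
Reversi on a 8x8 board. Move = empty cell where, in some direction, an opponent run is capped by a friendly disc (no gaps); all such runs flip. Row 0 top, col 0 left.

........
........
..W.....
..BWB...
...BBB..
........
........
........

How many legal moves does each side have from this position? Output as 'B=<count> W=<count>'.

-- B to move --
(1,1): flips 2 -> legal
(1,2): flips 1 -> legal
(1,3): no bracket -> illegal
(2,1): no bracket -> illegal
(2,3): flips 1 -> legal
(2,4): no bracket -> illegal
(3,1): no bracket -> illegal
(4,2): no bracket -> illegal
B mobility = 3
-- W to move --
(2,1): no bracket -> illegal
(2,3): no bracket -> illegal
(2,4): no bracket -> illegal
(2,5): no bracket -> illegal
(3,1): flips 1 -> legal
(3,5): flips 1 -> legal
(3,6): no bracket -> illegal
(4,1): no bracket -> illegal
(4,2): flips 1 -> legal
(4,6): no bracket -> illegal
(5,2): no bracket -> illegal
(5,3): flips 1 -> legal
(5,4): no bracket -> illegal
(5,5): flips 1 -> legal
(5,6): no bracket -> illegal
W mobility = 5

Answer: B=3 W=5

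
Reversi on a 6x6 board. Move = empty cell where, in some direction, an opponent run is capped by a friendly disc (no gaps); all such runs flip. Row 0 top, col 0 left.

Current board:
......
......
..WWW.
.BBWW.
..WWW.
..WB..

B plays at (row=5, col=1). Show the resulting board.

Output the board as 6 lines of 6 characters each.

Place B at (5,1); scan 8 dirs for brackets.
Dir NW: first cell '.' (not opp) -> no flip
Dir N: first cell '.' (not opp) -> no flip
Dir NE: opp run (4,2) (3,3) (2,4), next='.' -> no flip
Dir W: first cell '.' (not opp) -> no flip
Dir E: opp run (5,2) capped by B -> flip
Dir SW: edge -> no flip
Dir S: edge -> no flip
Dir SE: edge -> no flip
All flips: (5,2)

Answer: ......
......
..WWW.
.BBWW.
..WWW.
.BBB..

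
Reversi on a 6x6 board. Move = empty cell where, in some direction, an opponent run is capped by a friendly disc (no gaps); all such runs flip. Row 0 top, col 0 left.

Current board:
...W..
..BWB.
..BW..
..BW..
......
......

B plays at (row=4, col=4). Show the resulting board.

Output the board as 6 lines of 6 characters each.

Answer: ...W..
..BWB.
..BW..
..BB..
....B.
......

Derivation:
Place B at (4,4); scan 8 dirs for brackets.
Dir NW: opp run (3,3) capped by B -> flip
Dir N: first cell '.' (not opp) -> no flip
Dir NE: first cell '.' (not opp) -> no flip
Dir W: first cell '.' (not opp) -> no flip
Dir E: first cell '.' (not opp) -> no flip
Dir SW: first cell '.' (not opp) -> no flip
Dir S: first cell '.' (not opp) -> no flip
Dir SE: first cell '.' (not opp) -> no flip
All flips: (3,3)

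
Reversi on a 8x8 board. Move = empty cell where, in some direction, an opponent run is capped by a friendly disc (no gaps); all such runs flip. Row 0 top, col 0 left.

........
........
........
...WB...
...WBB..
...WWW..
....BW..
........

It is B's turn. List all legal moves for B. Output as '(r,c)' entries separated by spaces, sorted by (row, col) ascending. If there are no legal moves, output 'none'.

Answer: (2,2) (3,2) (4,2) (4,6) (5,2) (6,2) (6,3) (6,6) (7,5)

Derivation:
(2,2): flips 1 -> legal
(2,3): no bracket -> illegal
(2,4): no bracket -> illegal
(3,2): flips 1 -> legal
(4,2): flips 2 -> legal
(4,6): flips 1 -> legal
(5,2): flips 1 -> legal
(5,6): no bracket -> illegal
(6,2): flips 1 -> legal
(6,3): flips 1 -> legal
(6,6): flips 2 -> legal
(7,4): no bracket -> illegal
(7,5): flips 2 -> legal
(7,6): no bracket -> illegal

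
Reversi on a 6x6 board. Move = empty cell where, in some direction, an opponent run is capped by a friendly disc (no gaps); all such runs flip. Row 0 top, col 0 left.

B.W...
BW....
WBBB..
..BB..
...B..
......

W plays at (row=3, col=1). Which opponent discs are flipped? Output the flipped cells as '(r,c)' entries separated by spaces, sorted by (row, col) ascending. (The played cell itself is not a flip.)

Answer: (2,1)

Derivation:
Dir NW: first cell 'W' (not opp) -> no flip
Dir N: opp run (2,1) capped by W -> flip
Dir NE: opp run (2,2), next='.' -> no flip
Dir W: first cell '.' (not opp) -> no flip
Dir E: opp run (3,2) (3,3), next='.' -> no flip
Dir SW: first cell '.' (not opp) -> no flip
Dir S: first cell '.' (not opp) -> no flip
Dir SE: first cell '.' (not opp) -> no flip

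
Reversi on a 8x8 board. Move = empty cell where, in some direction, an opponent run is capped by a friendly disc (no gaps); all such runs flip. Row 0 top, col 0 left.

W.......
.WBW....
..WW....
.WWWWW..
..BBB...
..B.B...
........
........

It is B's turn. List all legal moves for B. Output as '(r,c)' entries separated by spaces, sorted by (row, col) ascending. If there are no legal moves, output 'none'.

Answer: (0,3) (1,0) (1,4) (2,0) (2,1) (2,4) (2,5) (2,6) (4,5)

Derivation:
(0,1): no bracket -> illegal
(0,2): no bracket -> illegal
(0,3): flips 3 -> legal
(0,4): no bracket -> illegal
(1,0): flips 1 -> legal
(1,4): flips 1 -> legal
(2,0): flips 1 -> legal
(2,1): flips 1 -> legal
(2,4): flips 2 -> legal
(2,5): flips 1 -> legal
(2,6): flips 1 -> legal
(3,0): no bracket -> illegal
(3,6): no bracket -> illegal
(4,0): no bracket -> illegal
(4,1): no bracket -> illegal
(4,5): flips 2 -> legal
(4,6): no bracket -> illegal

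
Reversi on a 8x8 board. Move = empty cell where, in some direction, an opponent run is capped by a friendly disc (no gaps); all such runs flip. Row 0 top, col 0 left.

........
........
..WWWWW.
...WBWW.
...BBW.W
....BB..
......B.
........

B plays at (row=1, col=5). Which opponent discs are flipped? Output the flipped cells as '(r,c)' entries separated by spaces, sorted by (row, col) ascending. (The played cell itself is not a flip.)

Dir NW: first cell '.' (not opp) -> no flip
Dir N: first cell '.' (not opp) -> no flip
Dir NE: first cell '.' (not opp) -> no flip
Dir W: first cell '.' (not opp) -> no flip
Dir E: first cell '.' (not opp) -> no flip
Dir SW: opp run (2,4) (3,3), next='.' -> no flip
Dir S: opp run (2,5) (3,5) (4,5) capped by B -> flip
Dir SE: opp run (2,6), next='.' -> no flip

Answer: (2,5) (3,5) (4,5)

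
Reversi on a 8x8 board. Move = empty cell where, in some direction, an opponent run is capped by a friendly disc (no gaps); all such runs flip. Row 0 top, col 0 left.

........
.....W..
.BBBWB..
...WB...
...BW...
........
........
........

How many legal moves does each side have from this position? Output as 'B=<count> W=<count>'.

Answer: B=6 W=7

Derivation:
-- B to move --
(0,4): no bracket -> illegal
(0,5): flips 1 -> legal
(0,6): no bracket -> illegal
(1,3): no bracket -> illegal
(1,4): flips 1 -> legal
(1,6): no bracket -> illegal
(2,6): no bracket -> illegal
(3,2): flips 1 -> legal
(3,5): no bracket -> illegal
(4,2): no bracket -> illegal
(4,5): flips 1 -> legal
(5,3): no bracket -> illegal
(5,4): flips 1 -> legal
(5,5): flips 2 -> legal
B mobility = 6
-- W to move --
(1,0): no bracket -> illegal
(1,1): flips 1 -> legal
(1,2): no bracket -> illegal
(1,3): flips 1 -> legal
(1,4): no bracket -> illegal
(1,6): no bracket -> illegal
(2,0): flips 3 -> legal
(2,6): flips 1 -> legal
(3,0): no bracket -> illegal
(3,1): no bracket -> illegal
(3,2): no bracket -> illegal
(3,5): flips 2 -> legal
(3,6): no bracket -> illegal
(4,2): flips 1 -> legal
(4,5): no bracket -> illegal
(5,2): no bracket -> illegal
(5,3): flips 1 -> legal
(5,4): no bracket -> illegal
W mobility = 7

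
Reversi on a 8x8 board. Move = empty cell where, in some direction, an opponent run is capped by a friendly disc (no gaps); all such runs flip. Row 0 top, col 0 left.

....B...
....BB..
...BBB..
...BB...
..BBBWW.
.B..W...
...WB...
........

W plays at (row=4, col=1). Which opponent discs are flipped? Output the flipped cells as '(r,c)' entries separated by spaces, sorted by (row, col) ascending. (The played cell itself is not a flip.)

Answer: (4,2) (4,3) (4,4)

Derivation:
Dir NW: first cell '.' (not opp) -> no flip
Dir N: first cell '.' (not opp) -> no flip
Dir NE: first cell '.' (not opp) -> no flip
Dir W: first cell '.' (not opp) -> no flip
Dir E: opp run (4,2) (4,3) (4,4) capped by W -> flip
Dir SW: first cell '.' (not opp) -> no flip
Dir S: opp run (5,1), next='.' -> no flip
Dir SE: first cell '.' (not opp) -> no flip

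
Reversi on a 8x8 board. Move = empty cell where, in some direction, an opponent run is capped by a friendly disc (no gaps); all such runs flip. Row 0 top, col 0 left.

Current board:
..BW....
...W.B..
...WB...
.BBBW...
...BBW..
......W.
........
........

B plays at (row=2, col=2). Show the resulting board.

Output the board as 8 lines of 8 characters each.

Answer: ..BW....
...W.B..
..BBB...
.BBBW...
...BBW..
......W.
........
........

Derivation:
Place B at (2,2); scan 8 dirs for brackets.
Dir NW: first cell '.' (not opp) -> no flip
Dir N: first cell '.' (not opp) -> no flip
Dir NE: opp run (1,3), next='.' -> no flip
Dir W: first cell '.' (not opp) -> no flip
Dir E: opp run (2,3) capped by B -> flip
Dir SW: first cell 'B' (not opp) -> no flip
Dir S: first cell 'B' (not opp) -> no flip
Dir SE: first cell 'B' (not opp) -> no flip
All flips: (2,3)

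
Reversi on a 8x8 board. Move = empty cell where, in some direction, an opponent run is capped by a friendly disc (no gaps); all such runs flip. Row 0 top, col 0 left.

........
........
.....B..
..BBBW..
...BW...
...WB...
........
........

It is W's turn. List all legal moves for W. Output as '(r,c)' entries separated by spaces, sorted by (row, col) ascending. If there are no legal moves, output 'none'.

(1,4): no bracket -> illegal
(1,5): flips 1 -> legal
(1,6): no bracket -> illegal
(2,1): no bracket -> illegal
(2,2): flips 1 -> legal
(2,3): flips 2 -> legal
(2,4): flips 1 -> legal
(2,6): no bracket -> illegal
(3,1): flips 3 -> legal
(3,6): no bracket -> illegal
(4,1): no bracket -> illegal
(4,2): flips 1 -> legal
(4,5): no bracket -> illegal
(5,2): no bracket -> illegal
(5,5): flips 1 -> legal
(6,3): no bracket -> illegal
(6,4): flips 1 -> legal
(6,5): no bracket -> illegal

Answer: (1,5) (2,2) (2,3) (2,4) (3,1) (4,2) (5,5) (6,4)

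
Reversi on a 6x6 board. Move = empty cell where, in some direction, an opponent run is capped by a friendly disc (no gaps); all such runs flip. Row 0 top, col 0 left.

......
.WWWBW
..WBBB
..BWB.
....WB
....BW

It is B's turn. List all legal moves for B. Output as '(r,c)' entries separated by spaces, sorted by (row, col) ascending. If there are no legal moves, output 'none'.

(0,0): no bracket -> illegal
(0,1): flips 1 -> legal
(0,2): flips 3 -> legal
(0,3): flips 1 -> legal
(0,4): no bracket -> illegal
(0,5): flips 1 -> legal
(1,0): flips 3 -> legal
(2,0): no bracket -> illegal
(2,1): flips 1 -> legal
(3,1): no bracket -> illegal
(3,5): no bracket -> illegal
(4,2): flips 1 -> legal
(4,3): flips 2 -> legal
(5,3): no bracket -> illegal

Answer: (0,1) (0,2) (0,3) (0,5) (1,0) (2,1) (4,2) (4,3)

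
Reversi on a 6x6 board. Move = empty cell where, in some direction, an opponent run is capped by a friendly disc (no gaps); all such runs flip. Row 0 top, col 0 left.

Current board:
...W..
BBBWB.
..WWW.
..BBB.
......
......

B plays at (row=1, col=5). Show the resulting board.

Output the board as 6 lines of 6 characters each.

Place B at (1,5); scan 8 dirs for brackets.
Dir NW: first cell '.' (not opp) -> no flip
Dir N: first cell '.' (not opp) -> no flip
Dir NE: edge -> no flip
Dir W: first cell 'B' (not opp) -> no flip
Dir E: edge -> no flip
Dir SW: opp run (2,4) capped by B -> flip
Dir S: first cell '.' (not opp) -> no flip
Dir SE: edge -> no flip
All flips: (2,4)

Answer: ...W..
BBBWBB
..WWB.
..BBB.
......
......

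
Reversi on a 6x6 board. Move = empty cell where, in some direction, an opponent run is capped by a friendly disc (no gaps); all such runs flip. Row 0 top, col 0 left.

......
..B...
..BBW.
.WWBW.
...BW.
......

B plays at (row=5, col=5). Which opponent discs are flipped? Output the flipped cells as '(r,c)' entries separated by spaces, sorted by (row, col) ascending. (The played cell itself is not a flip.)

Dir NW: opp run (4,4) capped by B -> flip
Dir N: first cell '.' (not opp) -> no flip
Dir NE: edge -> no flip
Dir W: first cell '.' (not opp) -> no flip
Dir E: edge -> no flip
Dir SW: edge -> no flip
Dir S: edge -> no flip
Dir SE: edge -> no flip

Answer: (4,4)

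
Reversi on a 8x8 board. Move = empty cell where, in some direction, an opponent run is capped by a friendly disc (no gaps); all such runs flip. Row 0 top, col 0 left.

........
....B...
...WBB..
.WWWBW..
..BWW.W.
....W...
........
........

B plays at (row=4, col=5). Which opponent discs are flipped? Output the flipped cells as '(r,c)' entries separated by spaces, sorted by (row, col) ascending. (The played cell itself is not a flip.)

Dir NW: first cell 'B' (not opp) -> no flip
Dir N: opp run (3,5) capped by B -> flip
Dir NE: first cell '.' (not opp) -> no flip
Dir W: opp run (4,4) (4,3) capped by B -> flip
Dir E: opp run (4,6), next='.' -> no flip
Dir SW: opp run (5,4), next='.' -> no flip
Dir S: first cell '.' (not opp) -> no flip
Dir SE: first cell '.' (not opp) -> no flip

Answer: (3,5) (4,3) (4,4)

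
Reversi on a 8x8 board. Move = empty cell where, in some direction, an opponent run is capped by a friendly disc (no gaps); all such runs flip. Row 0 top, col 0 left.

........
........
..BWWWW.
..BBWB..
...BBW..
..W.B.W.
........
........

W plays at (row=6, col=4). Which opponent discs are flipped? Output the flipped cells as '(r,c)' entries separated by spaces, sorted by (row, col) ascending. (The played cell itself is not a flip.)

Dir NW: first cell '.' (not opp) -> no flip
Dir N: opp run (5,4) (4,4) capped by W -> flip
Dir NE: first cell '.' (not opp) -> no flip
Dir W: first cell '.' (not opp) -> no flip
Dir E: first cell '.' (not opp) -> no flip
Dir SW: first cell '.' (not opp) -> no flip
Dir S: first cell '.' (not opp) -> no flip
Dir SE: first cell '.' (not opp) -> no flip

Answer: (4,4) (5,4)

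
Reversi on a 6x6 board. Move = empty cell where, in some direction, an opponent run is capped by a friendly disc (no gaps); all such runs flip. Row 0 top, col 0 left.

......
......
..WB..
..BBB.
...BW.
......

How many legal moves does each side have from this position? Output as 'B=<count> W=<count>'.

Answer: B=6 W=2

Derivation:
-- B to move --
(1,1): flips 1 -> legal
(1,2): flips 1 -> legal
(1,3): no bracket -> illegal
(2,1): flips 1 -> legal
(3,1): no bracket -> illegal
(3,5): no bracket -> illegal
(4,5): flips 1 -> legal
(5,3): no bracket -> illegal
(5,4): flips 1 -> legal
(5,5): flips 1 -> legal
B mobility = 6
-- W to move --
(1,2): no bracket -> illegal
(1,3): no bracket -> illegal
(1,4): no bracket -> illegal
(2,1): no bracket -> illegal
(2,4): flips 2 -> legal
(2,5): no bracket -> illegal
(3,1): no bracket -> illegal
(3,5): no bracket -> illegal
(4,1): no bracket -> illegal
(4,2): flips 2 -> legal
(4,5): no bracket -> illegal
(5,2): no bracket -> illegal
(5,3): no bracket -> illegal
(5,4): no bracket -> illegal
W mobility = 2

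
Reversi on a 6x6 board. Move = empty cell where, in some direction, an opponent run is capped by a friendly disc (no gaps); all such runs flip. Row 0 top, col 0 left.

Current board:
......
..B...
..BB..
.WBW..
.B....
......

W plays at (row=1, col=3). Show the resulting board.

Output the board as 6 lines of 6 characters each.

Answer: ......
..BW..
..WW..
.WBW..
.B....
......

Derivation:
Place W at (1,3); scan 8 dirs for brackets.
Dir NW: first cell '.' (not opp) -> no flip
Dir N: first cell '.' (not opp) -> no flip
Dir NE: first cell '.' (not opp) -> no flip
Dir W: opp run (1,2), next='.' -> no flip
Dir E: first cell '.' (not opp) -> no flip
Dir SW: opp run (2,2) capped by W -> flip
Dir S: opp run (2,3) capped by W -> flip
Dir SE: first cell '.' (not opp) -> no flip
All flips: (2,2) (2,3)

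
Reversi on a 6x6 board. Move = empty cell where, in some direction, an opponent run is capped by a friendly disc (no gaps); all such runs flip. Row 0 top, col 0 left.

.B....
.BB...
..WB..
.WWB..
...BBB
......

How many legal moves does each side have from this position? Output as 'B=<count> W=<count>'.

Answer: B=4 W=7

Derivation:
-- B to move --
(1,3): no bracket -> illegal
(2,0): no bracket -> illegal
(2,1): flips 2 -> legal
(3,0): flips 2 -> legal
(4,0): no bracket -> illegal
(4,1): flips 1 -> legal
(4,2): flips 2 -> legal
B mobility = 4
-- W to move --
(0,0): flips 1 -> legal
(0,2): flips 1 -> legal
(0,3): no bracket -> illegal
(1,0): no bracket -> illegal
(1,3): no bracket -> illegal
(1,4): flips 1 -> legal
(2,0): no bracket -> illegal
(2,1): no bracket -> illegal
(2,4): flips 1 -> legal
(3,4): flips 1 -> legal
(3,5): no bracket -> illegal
(4,2): no bracket -> illegal
(5,2): no bracket -> illegal
(5,3): no bracket -> illegal
(5,4): flips 1 -> legal
(5,5): flips 2 -> legal
W mobility = 7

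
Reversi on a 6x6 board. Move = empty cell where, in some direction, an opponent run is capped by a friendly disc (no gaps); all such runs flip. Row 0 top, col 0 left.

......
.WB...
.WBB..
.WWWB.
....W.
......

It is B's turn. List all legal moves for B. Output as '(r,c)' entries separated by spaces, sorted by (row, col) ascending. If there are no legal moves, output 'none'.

(0,0): flips 1 -> legal
(0,1): no bracket -> illegal
(0,2): no bracket -> illegal
(1,0): flips 1 -> legal
(2,0): flips 1 -> legal
(2,4): no bracket -> illegal
(3,0): flips 4 -> legal
(3,5): no bracket -> illegal
(4,0): flips 1 -> legal
(4,1): flips 1 -> legal
(4,2): flips 1 -> legal
(4,3): flips 1 -> legal
(4,5): no bracket -> illegal
(5,3): no bracket -> illegal
(5,4): flips 1 -> legal
(5,5): flips 2 -> legal

Answer: (0,0) (1,0) (2,0) (3,0) (4,0) (4,1) (4,2) (4,3) (5,4) (5,5)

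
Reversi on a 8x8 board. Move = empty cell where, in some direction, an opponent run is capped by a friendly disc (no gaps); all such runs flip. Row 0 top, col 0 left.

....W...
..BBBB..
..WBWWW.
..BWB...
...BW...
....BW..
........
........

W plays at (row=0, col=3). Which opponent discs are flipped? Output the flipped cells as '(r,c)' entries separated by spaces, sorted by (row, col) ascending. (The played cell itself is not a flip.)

Dir NW: edge -> no flip
Dir N: edge -> no flip
Dir NE: edge -> no flip
Dir W: first cell '.' (not opp) -> no flip
Dir E: first cell 'W' (not opp) -> no flip
Dir SW: opp run (1,2), next='.' -> no flip
Dir S: opp run (1,3) (2,3) capped by W -> flip
Dir SE: opp run (1,4) capped by W -> flip

Answer: (1,3) (1,4) (2,3)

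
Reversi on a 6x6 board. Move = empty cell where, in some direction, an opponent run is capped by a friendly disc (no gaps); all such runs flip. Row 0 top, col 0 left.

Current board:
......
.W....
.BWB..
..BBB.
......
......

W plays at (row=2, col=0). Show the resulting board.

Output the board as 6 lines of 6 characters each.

Place W at (2,0); scan 8 dirs for brackets.
Dir NW: edge -> no flip
Dir N: first cell '.' (not opp) -> no flip
Dir NE: first cell 'W' (not opp) -> no flip
Dir W: edge -> no flip
Dir E: opp run (2,1) capped by W -> flip
Dir SW: edge -> no flip
Dir S: first cell '.' (not opp) -> no flip
Dir SE: first cell '.' (not opp) -> no flip
All flips: (2,1)

Answer: ......
.W....
WWWB..
..BBB.
......
......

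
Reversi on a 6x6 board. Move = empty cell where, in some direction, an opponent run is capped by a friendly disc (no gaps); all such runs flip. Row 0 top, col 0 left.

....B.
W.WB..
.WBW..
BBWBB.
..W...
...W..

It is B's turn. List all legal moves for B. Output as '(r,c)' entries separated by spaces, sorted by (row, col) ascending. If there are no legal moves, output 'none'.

(0,0): no bracket -> illegal
(0,1): flips 2 -> legal
(0,2): flips 1 -> legal
(0,3): flips 2 -> legal
(1,1): flips 2 -> legal
(1,4): no bracket -> illegal
(2,0): flips 1 -> legal
(2,4): flips 1 -> legal
(4,1): no bracket -> illegal
(4,3): no bracket -> illegal
(4,4): no bracket -> illegal
(5,1): flips 1 -> legal
(5,2): flips 2 -> legal
(5,4): no bracket -> illegal

Answer: (0,1) (0,2) (0,3) (1,1) (2,0) (2,4) (5,1) (5,2)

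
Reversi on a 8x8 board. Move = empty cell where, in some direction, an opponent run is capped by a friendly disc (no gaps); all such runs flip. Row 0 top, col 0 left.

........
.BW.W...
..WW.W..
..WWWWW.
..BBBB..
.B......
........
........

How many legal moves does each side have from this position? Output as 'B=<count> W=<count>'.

-- B to move --
(0,1): flips 3 -> legal
(0,2): flips 3 -> legal
(0,3): no bracket -> illegal
(0,4): no bracket -> illegal
(0,5): no bracket -> illegal
(1,3): flips 3 -> legal
(1,5): flips 2 -> legal
(1,6): flips 2 -> legal
(2,1): flips 1 -> legal
(2,4): flips 2 -> legal
(2,6): flips 1 -> legal
(2,7): flips 1 -> legal
(3,1): no bracket -> illegal
(3,7): no bracket -> illegal
(4,1): no bracket -> illegal
(4,6): no bracket -> illegal
(4,7): no bracket -> illegal
B mobility = 9
-- W to move --
(0,0): flips 1 -> legal
(0,1): no bracket -> illegal
(0,2): no bracket -> illegal
(1,0): flips 1 -> legal
(2,0): no bracket -> illegal
(2,1): no bracket -> illegal
(3,1): no bracket -> illegal
(4,0): no bracket -> illegal
(4,1): no bracket -> illegal
(4,6): no bracket -> illegal
(5,0): no bracket -> illegal
(5,2): flips 2 -> legal
(5,3): flips 2 -> legal
(5,4): flips 3 -> legal
(5,5): flips 2 -> legal
(5,6): flips 1 -> legal
(6,0): flips 2 -> legal
(6,1): no bracket -> illegal
(6,2): no bracket -> illegal
W mobility = 8

Answer: B=9 W=8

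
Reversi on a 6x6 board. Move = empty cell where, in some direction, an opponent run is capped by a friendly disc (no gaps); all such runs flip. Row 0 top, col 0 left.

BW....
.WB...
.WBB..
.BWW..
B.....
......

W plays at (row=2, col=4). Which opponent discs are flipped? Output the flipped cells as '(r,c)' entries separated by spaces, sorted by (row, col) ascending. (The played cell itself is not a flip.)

Answer: (2,2) (2,3)

Derivation:
Dir NW: first cell '.' (not opp) -> no flip
Dir N: first cell '.' (not opp) -> no flip
Dir NE: first cell '.' (not opp) -> no flip
Dir W: opp run (2,3) (2,2) capped by W -> flip
Dir E: first cell '.' (not opp) -> no flip
Dir SW: first cell 'W' (not opp) -> no flip
Dir S: first cell '.' (not opp) -> no flip
Dir SE: first cell '.' (not opp) -> no flip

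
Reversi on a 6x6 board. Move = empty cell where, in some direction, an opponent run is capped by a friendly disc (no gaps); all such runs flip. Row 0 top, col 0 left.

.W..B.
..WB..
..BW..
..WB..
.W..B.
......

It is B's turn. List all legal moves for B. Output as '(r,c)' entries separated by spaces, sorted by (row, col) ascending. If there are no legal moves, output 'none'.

Answer: (0,2) (1,1) (2,4) (3,1) (4,2)

Derivation:
(0,0): no bracket -> illegal
(0,2): flips 1 -> legal
(0,3): no bracket -> illegal
(1,0): no bracket -> illegal
(1,1): flips 1 -> legal
(1,4): no bracket -> illegal
(2,1): no bracket -> illegal
(2,4): flips 1 -> legal
(3,0): no bracket -> illegal
(3,1): flips 1 -> legal
(3,4): no bracket -> illegal
(4,0): no bracket -> illegal
(4,2): flips 1 -> legal
(4,3): no bracket -> illegal
(5,0): no bracket -> illegal
(5,1): no bracket -> illegal
(5,2): no bracket -> illegal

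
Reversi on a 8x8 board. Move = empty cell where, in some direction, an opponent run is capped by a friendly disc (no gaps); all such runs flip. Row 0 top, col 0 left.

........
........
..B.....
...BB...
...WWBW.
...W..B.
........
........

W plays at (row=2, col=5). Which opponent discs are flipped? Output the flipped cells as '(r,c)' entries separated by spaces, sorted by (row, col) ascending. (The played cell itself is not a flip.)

Dir NW: first cell '.' (not opp) -> no flip
Dir N: first cell '.' (not opp) -> no flip
Dir NE: first cell '.' (not opp) -> no flip
Dir W: first cell '.' (not opp) -> no flip
Dir E: first cell '.' (not opp) -> no flip
Dir SW: opp run (3,4) capped by W -> flip
Dir S: first cell '.' (not opp) -> no flip
Dir SE: first cell '.' (not opp) -> no flip

Answer: (3,4)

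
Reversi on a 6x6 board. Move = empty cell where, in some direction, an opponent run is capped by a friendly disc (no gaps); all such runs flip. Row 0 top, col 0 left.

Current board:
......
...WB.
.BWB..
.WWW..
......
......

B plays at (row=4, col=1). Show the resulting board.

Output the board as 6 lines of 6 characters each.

Place B at (4,1); scan 8 dirs for brackets.
Dir NW: first cell '.' (not opp) -> no flip
Dir N: opp run (3,1) capped by B -> flip
Dir NE: opp run (3,2) capped by B -> flip
Dir W: first cell '.' (not opp) -> no flip
Dir E: first cell '.' (not opp) -> no flip
Dir SW: first cell '.' (not opp) -> no flip
Dir S: first cell '.' (not opp) -> no flip
Dir SE: first cell '.' (not opp) -> no flip
All flips: (3,1) (3,2)

Answer: ......
...WB.
.BWB..
.BBW..
.B....
......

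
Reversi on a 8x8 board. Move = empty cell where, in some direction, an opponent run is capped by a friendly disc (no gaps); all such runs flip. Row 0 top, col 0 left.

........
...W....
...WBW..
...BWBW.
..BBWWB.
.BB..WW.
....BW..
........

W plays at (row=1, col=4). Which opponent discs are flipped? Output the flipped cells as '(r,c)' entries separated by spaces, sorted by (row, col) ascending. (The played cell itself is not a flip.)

Dir NW: first cell '.' (not opp) -> no flip
Dir N: first cell '.' (not opp) -> no flip
Dir NE: first cell '.' (not opp) -> no flip
Dir W: first cell 'W' (not opp) -> no flip
Dir E: first cell '.' (not opp) -> no flip
Dir SW: first cell 'W' (not opp) -> no flip
Dir S: opp run (2,4) capped by W -> flip
Dir SE: first cell 'W' (not opp) -> no flip

Answer: (2,4)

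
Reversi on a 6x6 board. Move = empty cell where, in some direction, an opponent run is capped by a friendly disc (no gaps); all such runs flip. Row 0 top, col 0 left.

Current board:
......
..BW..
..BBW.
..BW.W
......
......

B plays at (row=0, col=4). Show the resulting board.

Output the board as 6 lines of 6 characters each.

Place B at (0,4); scan 8 dirs for brackets.
Dir NW: edge -> no flip
Dir N: edge -> no flip
Dir NE: edge -> no flip
Dir W: first cell '.' (not opp) -> no flip
Dir E: first cell '.' (not opp) -> no flip
Dir SW: opp run (1,3) capped by B -> flip
Dir S: first cell '.' (not opp) -> no flip
Dir SE: first cell '.' (not opp) -> no flip
All flips: (1,3)

Answer: ....B.
..BB..
..BBW.
..BW.W
......
......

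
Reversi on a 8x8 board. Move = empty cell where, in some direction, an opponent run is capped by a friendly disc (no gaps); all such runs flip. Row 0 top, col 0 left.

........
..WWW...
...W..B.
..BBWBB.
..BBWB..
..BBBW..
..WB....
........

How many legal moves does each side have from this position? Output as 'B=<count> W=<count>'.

-- B to move --
(0,1): flips 3 -> legal
(0,2): no bracket -> illegal
(0,3): flips 2 -> legal
(0,4): no bracket -> illegal
(0,5): flips 2 -> legal
(1,1): no bracket -> illegal
(1,5): no bracket -> illegal
(2,1): no bracket -> illegal
(2,2): no bracket -> illegal
(2,4): flips 2 -> legal
(2,5): flips 1 -> legal
(4,6): no bracket -> illegal
(5,1): no bracket -> illegal
(5,6): flips 1 -> legal
(6,1): flips 1 -> legal
(6,4): no bracket -> illegal
(6,5): flips 1 -> legal
(6,6): flips 2 -> legal
(7,1): flips 1 -> legal
(7,2): flips 1 -> legal
(7,3): no bracket -> illegal
B mobility = 11
-- W to move --
(1,5): no bracket -> illegal
(1,6): no bracket -> illegal
(1,7): flips 2 -> legal
(2,1): no bracket -> illegal
(2,2): flips 4 -> legal
(2,4): no bracket -> illegal
(2,5): flips 2 -> legal
(2,7): no bracket -> illegal
(3,1): flips 2 -> legal
(3,7): flips 2 -> legal
(4,1): flips 3 -> legal
(4,6): flips 1 -> legal
(4,7): no bracket -> illegal
(5,1): flips 3 -> legal
(5,6): flips 1 -> legal
(6,1): flips 2 -> legal
(6,4): flips 2 -> legal
(6,5): no bracket -> illegal
(7,2): no bracket -> illegal
(7,3): flips 4 -> legal
(7,4): no bracket -> illegal
W mobility = 12

Answer: B=11 W=12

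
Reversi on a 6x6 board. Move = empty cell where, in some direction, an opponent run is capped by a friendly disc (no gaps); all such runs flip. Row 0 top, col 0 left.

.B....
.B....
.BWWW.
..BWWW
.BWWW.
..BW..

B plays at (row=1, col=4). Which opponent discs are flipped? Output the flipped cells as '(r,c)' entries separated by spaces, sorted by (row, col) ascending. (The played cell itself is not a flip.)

Dir NW: first cell '.' (not opp) -> no flip
Dir N: first cell '.' (not opp) -> no flip
Dir NE: first cell '.' (not opp) -> no flip
Dir W: first cell '.' (not opp) -> no flip
Dir E: first cell '.' (not opp) -> no flip
Dir SW: opp run (2,3) capped by B -> flip
Dir S: opp run (2,4) (3,4) (4,4), next='.' -> no flip
Dir SE: first cell '.' (not opp) -> no flip

Answer: (2,3)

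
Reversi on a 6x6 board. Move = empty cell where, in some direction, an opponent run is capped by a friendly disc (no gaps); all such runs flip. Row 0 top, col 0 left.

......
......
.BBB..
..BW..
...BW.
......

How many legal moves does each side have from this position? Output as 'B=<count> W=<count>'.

Answer: B=3 W=5

Derivation:
-- B to move --
(2,4): no bracket -> illegal
(3,4): flips 1 -> legal
(3,5): no bracket -> illegal
(4,2): no bracket -> illegal
(4,5): flips 1 -> legal
(5,3): no bracket -> illegal
(5,4): no bracket -> illegal
(5,5): flips 2 -> legal
B mobility = 3
-- W to move --
(1,0): no bracket -> illegal
(1,1): flips 1 -> legal
(1,2): no bracket -> illegal
(1,3): flips 1 -> legal
(1,4): no bracket -> illegal
(2,0): no bracket -> illegal
(2,4): no bracket -> illegal
(3,0): no bracket -> illegal
(3,1): flips 1 -> legal
(3,4): no bracket -> illegal
(4,1): no bracket -> illegal
(4,2): flips 1 -> legal
(5,2): no bracket -> illegal
(5,3): flips 1 -> legal
(5,4): no bracket -> illegal
W mobility = 5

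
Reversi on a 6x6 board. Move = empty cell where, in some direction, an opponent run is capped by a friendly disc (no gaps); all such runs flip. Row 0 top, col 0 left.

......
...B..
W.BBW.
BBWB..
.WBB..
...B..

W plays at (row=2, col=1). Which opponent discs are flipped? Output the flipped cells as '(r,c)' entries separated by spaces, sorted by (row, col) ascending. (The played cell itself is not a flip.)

Answer: (2,2) (2,3) (3,1)

Derivation:
Dir NW: first cell '.' (not opp) -> no flip
Dir N: first cell '.' (not opp) -> no flip
Dir NE: first cell '.' (not opp) -> no flip
Dir W: first cell 'W' (not opp) -> no flip
Dir E: opp run (2,2) (2,3) capped by W -> flip
Dir SW: opp run (3,0), next=edge -> no flip
Dir S: opp run (3,1) capped by W -> flip
Dir SE: first cell 'W' (not opp) -> no flip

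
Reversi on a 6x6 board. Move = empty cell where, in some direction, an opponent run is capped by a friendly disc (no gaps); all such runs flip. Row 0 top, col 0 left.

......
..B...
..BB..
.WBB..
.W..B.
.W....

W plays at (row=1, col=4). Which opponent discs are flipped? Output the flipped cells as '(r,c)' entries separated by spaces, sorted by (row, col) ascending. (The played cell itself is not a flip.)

Dir NW: first cell '.' (not opp) -> no flip
Dir N: first cell '.' (not opp) -> no flip
Dir NE: first cell '.' (not opp) -> no flip
Dir W: first cell '.' (not opp) -> no flip
Dir E: first cell '.' (not opp) -> no flip
Dir SW: opp run (2,3) (3,2) capped by W -> flip
Dir S: first cell '.' (not opp) -> no flip
Dir SE: first cell '.' (not opp) -> no flip

Answer: (2,3) (3,2)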